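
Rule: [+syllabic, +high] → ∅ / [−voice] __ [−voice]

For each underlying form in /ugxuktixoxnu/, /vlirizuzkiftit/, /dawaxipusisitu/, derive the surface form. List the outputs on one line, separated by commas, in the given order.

ugxktxoxnu, vlirizuzkftt, dawaxpsstu

/ugxuktixoxnu/: /u/ is a high vowel flanked by voiceless consonants /x/ and /k/, so it deletes. /i/ is a high vowel flanked by voiceless consonants /t/ and /x/, so it deletes. → [ugxktxoxnu].
/vlirizuzkiftit/: /i/ is a high vowel flanked by voiceless consonants /k/ and /f/, so it deletes. /i/ is a high vowel flanked by voiceless consonants /t/ and /t/, so it deletes. → [vlirizuzkftt].
/dawaxipusisitu/: /i/ is a high vowel flanked by voiceless consonants /x/ and /p/, so it deletes. /u/ is a high vowel flanked by voiceless consonants /p/ and /s/, so it deletes. /i/ is a high vowel flanked by voiceless consonants /s/ and /s/, so it deletes. /i/ is a high vowel flanked by voiceless consonants /s/ and /t/, so it deletes. → [dawaxpsstu].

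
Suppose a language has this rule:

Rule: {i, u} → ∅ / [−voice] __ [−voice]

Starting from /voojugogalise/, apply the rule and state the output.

No segment of /voojugogalise/ meets the structural description of the rule, so the form surfaces unchanged.

voojugogalise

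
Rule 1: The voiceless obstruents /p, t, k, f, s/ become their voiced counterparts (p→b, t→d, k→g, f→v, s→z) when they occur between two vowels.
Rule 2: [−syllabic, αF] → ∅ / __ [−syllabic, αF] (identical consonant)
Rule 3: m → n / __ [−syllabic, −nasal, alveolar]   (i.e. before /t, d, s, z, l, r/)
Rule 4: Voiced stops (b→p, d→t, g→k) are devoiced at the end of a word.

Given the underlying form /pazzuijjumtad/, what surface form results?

Rule 1 (intervocalic voicing): no segment meets the environment; /pazzuijjumtad/ is unchanged.
Rule 2 (degemination): /zz/ is a geminate; the first /z/ deletes. /jj/ is a geminate; the first /j/ deletes. /pazzuijjumtad/ → pazuijumtad.
Rule 3 (nasal place assimilation): /m/ precedes the alveolar consonant /t/, so it assimilates in place to [n]. /pazuijumtad/ → pazuijuntad.
Rule 4 (final devoicing): /d/ is a voiced stop in word-final position, so it devoices to [t]. /pazuijuntad/ → pazuijuntat.

pazuijuntat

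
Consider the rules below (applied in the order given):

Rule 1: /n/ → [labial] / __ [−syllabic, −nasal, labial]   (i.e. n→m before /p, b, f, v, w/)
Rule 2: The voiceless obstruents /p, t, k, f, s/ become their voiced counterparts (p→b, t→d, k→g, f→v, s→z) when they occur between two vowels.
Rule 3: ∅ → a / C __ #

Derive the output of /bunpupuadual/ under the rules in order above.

bumpubuaduala

Rule 1 (nasal place assimilation): /n/ precedes the labial consonant /p/, so it assimilates in place to [m]. /bunpupuadual/ → bumpupuadual.
Rule 2 (intervocalic voicing): /p/ is a voiceless obstruent between vowels /u/ and /u/, so it voices to [b]. /bumpupuadual/ → bumpubuadual.
Rule 3 (final a-epenthesis): the form ends in the consonant /l/, so [a] is inserted word-finally. /bumpubuadual/ → bumpubuaduala.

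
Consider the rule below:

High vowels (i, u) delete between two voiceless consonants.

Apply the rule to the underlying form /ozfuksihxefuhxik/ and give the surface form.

ozfkshxefhxk

/u/ is a high vowel flanked by voiceless consonants /f/ and /k/, so it deletes.
/i/ is a high vowel flanked by voiceless consonants /s/ and /h/, so it deletes.
/u/ is a high vowel flanked by voiceless consonants /f/ and /h/, so it deletes.
/i/ is a high vowel flanked by voiceless consonants /x/ and /k/, so it deletes.
Surface form: [ozfkshxefhxk].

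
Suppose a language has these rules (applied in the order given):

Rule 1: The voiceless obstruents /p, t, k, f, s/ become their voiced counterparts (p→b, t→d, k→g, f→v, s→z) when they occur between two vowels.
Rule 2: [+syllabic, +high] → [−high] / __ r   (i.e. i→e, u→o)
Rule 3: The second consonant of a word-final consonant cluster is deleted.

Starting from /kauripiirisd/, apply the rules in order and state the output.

Rule 1 (intervocalic voicing): /p/ is a voiceless obstruent between vowels /i/ and /i/, so it voices to [b]. /kauripiirisd/ → kauribiirisd.
Rule 2 (pre-rhotic lowering): /u/ is a high vowel immediately before /r/, so it lowers to [o]. /i/ is a high vowel immediately before /r/, so it lowers to [e]. /kauribiirisd/ → kaoribierisd.
Rule 3 (final cluster simplification): /d/ is the second consonant of a word-final cluster /sd/, so it deletes. /kaoribierisd/ → kaoribieris.

kaoribieris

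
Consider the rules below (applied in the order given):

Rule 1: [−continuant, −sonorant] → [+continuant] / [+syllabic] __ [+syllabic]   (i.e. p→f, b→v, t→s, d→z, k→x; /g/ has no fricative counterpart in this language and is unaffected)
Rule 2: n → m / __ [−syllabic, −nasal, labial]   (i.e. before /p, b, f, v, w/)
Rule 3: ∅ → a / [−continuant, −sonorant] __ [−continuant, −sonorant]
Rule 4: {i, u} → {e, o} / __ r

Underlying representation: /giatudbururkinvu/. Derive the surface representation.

Rule 1 (intervocalic spirantization): /t/ is a stop between vowels /a/ and /u/, so it spirantizes to the fricative [s]. /giatudbururkinvu/ → giasudbururkinvu.
Rule 2 (nasal place assimilation): /n/ precedes the labial consonant /v/, so it assimilates in place to [m]. /giasudbururkinvu/ → giasudbururkimvu.
Rule 3 (stop-cluster a-epenthesis): /d/ and /b/ form a stop–stop cluster, so [a] is inserted between them. /giasudbururkimvu/ → giasudabururkimvu.
Rule 4 (pre-rhotic lowering): /u/ is a high vowel immediately before /r/, so it lowers to [o]. /u/ is a high vowel immediately before /r/, so it lowers to [o]. /giasudabururkimvu/ → giasudabororkimvu.

giasudabororkimvu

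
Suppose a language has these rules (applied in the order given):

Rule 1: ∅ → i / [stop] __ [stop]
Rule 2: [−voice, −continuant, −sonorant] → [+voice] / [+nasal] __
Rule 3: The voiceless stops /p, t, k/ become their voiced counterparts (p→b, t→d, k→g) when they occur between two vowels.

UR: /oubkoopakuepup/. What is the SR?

Rule 1 (stop-cluster i-epenthesis): /b/ and /k/ form a stop–stop cluster, so [i] is inserted between them. /oubkoopakuepup/ → oubikoopakuepup.
Rule 2 (post-nasal voicing): no segment meets the environment; /oubikoopakuepup/ is unchanged.
Rule 3 (intervocalic voicing): /k/ is a voiceless stop between vowels /i/ and /o/, so it voices to [g]. /p/ is a voiceless stop between vowels /o/ and /a/, so it voices to [b]. /k/ is a voiceless stop between vowels /a/ and /u/, so it voices to [g]. /p/ is a voiceless stop between vowels /e/ and /u/, so it voices to [b]. /oubikoopakuepup/ → oubigoobaguebup.

oubigoobaguebup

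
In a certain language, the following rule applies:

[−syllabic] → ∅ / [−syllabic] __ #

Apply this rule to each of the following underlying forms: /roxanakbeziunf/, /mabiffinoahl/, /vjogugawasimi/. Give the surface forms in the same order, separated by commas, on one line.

roxanakbeziun, mabiffinoah, vjogugawasimi

/roxanakbeziunf/: /f/ is the second consonant of a word-final cluster /nf/, so it deletes. → [roxanakbeziun].
/mabiffinoahl/: /l/ is the second consonant of a word-final cluster /hl/, so it deletes. → [mabiffinoah].
/vjogugawasimi/: the rule's environment is not met; surfaces unchanged as [vjogugawasimi].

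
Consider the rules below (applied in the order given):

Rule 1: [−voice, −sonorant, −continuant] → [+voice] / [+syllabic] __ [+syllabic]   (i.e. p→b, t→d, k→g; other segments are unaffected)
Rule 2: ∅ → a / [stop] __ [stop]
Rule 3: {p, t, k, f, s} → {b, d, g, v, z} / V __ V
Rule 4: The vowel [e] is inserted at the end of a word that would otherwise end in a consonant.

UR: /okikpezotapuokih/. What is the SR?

ogigabezodabuogihe

Rule 1 (intervocalic voicing): /k/ is a voiceless stop between vowels /o/ and /i/, so it voices to [g]. /t/ is a voiceless stop between vowels /o/ and /a/, so it voices to [d]. /p/ is a voiceless stop between vowels /a/ and /u/, so it voices to [b]. /k/ is a voiceless stop between vowels /o/ and /i/, so it voices to [g]. /okikpezotapuokih/ → ogikpezodabuogih.
Rule 2 (stop-cluster a-epenthesis): /k/ and /p/ form a stop–stop cluster, so [a] is inserted between them. /ogikpezodabuogih/ → ogikapezodabuogih.
Rule 3 (intervocalic voicing): /k/ is a voiceless obstruent between vowels /i/ and /a/, so it voices to [g]. /p/ is a voiceless obstruent between vowels /a/ and /e/, so it voices to [b]. /ogikapezodabuogih/ → ogigabezodabuogih.
Rule 4 (final e-epenthesis): the form ends in the consonant /h/, so [e] is inserted word-finally. /ogigabezodabuogih/ → ogigabezodabuogihe.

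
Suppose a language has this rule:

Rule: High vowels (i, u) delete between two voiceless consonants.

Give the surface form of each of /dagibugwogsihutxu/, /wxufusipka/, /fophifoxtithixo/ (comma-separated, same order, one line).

/dagibugwogsihutxu/: /i/ is a high vowel flanked by voiceless consonants /s/ and /h/, so it deletes. /u/ is a high vowel flanked by voiceless consonants /h/ and /t/, so it deletes. → [dagibugwogshtxu].
/wxufusipka/: /u/ is a high vowel flanked by voiceless consonants /x/ and /f/, so it deletes. /u/ is a high vowel flanked by voiceless consonants /f/ and /s/, so it deletes. /i/ is a high vowel flanked by voiceless consonants /s/ and /p/, so it deletes. → [wxfspka].
/fophifoxtithixo/: /i/ is a high vowel flanked by voiceless consonants /h/ and /f/, so it deletes. /i/ is a high vowel flanked by voiceless consonants /t/ and /t/, so it deletes. /i/ is a high vowel flanked by voiceless consonants /h/ and /x/, so it deletes. → [fophfoxtthxo].

dagibugwogshtxu, wxfspka, fophfoxtthxo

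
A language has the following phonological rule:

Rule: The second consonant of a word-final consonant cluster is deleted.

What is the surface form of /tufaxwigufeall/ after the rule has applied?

tufaxwigufeal

/l/ is the second consonant of a word-final cluster /ll/, so it deletes.
The other instances of /t/, /f/, /x/, /w/, /g/, /l/ do not occur in the required environment and remain unchanged.
Surface form: [tufaxwigufeal].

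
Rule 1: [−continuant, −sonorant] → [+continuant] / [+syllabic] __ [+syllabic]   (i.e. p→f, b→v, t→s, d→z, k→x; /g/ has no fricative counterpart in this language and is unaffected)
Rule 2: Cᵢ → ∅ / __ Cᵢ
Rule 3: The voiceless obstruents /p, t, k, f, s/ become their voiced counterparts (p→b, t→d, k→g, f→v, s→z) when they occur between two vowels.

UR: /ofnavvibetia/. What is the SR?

Rule 1 (intervocalic spirantization): /b/ is a stop between vowels /i/ and /e/, so it spirantizes to the fricative [v]. /t/ is a stop between vowels /e/ and /i/, so it spirantizes to the fricative [s]. /ofnavvibetia/ → ofnavvivesia.
Rule 2 (degemination): /vv/ is a geminate; the first /v/ deletes. /ofnavvivesia/ → ofnavivesia.
Rule 3 (intervocalic voicing): /s/ is a voiceless obstruent between vowels /e/ and /i/, so it voices to [z]. /ofnavivesia/ → ofnavivezia.

ofnavivezia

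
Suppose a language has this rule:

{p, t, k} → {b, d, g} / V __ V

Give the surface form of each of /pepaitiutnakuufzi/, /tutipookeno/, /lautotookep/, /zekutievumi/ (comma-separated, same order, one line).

/pepaitiutnakuufzi/: /p/ is a voiceless stop between vowels /e/ and /a/, so it voices to [b]. /t/ is a voiceless stop between vowels /i/ and /i/, so it voices to [d]. /k/ is a voiceless stop between vowels /a/ and /u/, so it voices to [g]. → [pebaidiutnaguufzi].
/tutipookeno/: /t/ is a voiceless stop between vowels /u/ and /i/, so it voices to [d]. /p/ is a voiceless stop between vowels /i/ and /o/, so it voices to [b]. /k/ is a voiceless stop between vowels /o/ and /e/, so it voices to [g]. → [tudiboogeno].
/lautotookep/: /t/ is a voiceless stop between vowels /u/ and /o/, so it voices to [d]. /t/ is a voiceless stop between vowels /o/ and /o/, so it voices to [d]. /k/ is a voiceless stop between vowels /o/ and /e/, so it voices to [g]. → [laudodoogep].
/zekutievumi/: /k/ is a voiceless stop between vowels /e/ and /u/, so it voices to [g]. /t/ is a voiceless stop between vowels /u/ and /i/, so it voices to [d]. → [zegudievumi].

pebaidiutnaguufzi, tudiboogeno, laudodoogep, zegudievumi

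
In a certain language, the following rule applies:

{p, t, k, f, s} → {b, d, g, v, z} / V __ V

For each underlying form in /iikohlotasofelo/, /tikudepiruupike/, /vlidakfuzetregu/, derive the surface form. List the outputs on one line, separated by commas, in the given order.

iigohlodazovelo, tigudebiruubige, vlidakfuzetregu

/iikohlotasofelo/: /k/ is a voiceless obstruent between vowels /i/ and /o/, so it voices to [g]. /t/ is a voiceless obstruent between vowels /o/ and /a/, so it voices to [d]. /s/ is a voiceless obstruent between vowels /a/ and /o/, so it voices to [z]. /f/ is a voiceless obstruent between vowels /o/ and /e/, so it voices to [v]. → [iigohlodazovelo].
/tikudepiruupike/: /k/ is a voiceless obstruent between vowels /i/ and /u/, so it voices to [g]. /p/ is a voiceless obstruent between vowels /e/ and /i/, so it voices to [b]. /p/ is a voiceless obstruent between vowels /u/ and /i/, so it voices to [b]. /k/ is a voiceless obstruent between vowels /i/ and /e/, so it voices to [g]. → [tigudebiruubige].
/vlidakfuzetregu/: the rule's environment is not met; surfaces unchanged as [vlidakfuzetregu].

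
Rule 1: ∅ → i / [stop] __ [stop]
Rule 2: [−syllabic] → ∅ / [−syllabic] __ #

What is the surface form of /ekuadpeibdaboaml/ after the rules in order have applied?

ekuadipeibidaboam

Rule 1 (stop-cluster i-epenthesis): /d/ and /p/ form a stop–stop cluster, so [i] is inserted between them. /b/ and /d/ form a stop–stop cluster, so [i] is inserted between them. /ekuadpeibdaboaml/ → ekuadipeibidaboaml.
Rule 2 (final cluster simplification): /l/ is the second consonant of a word-final cluster /ml/, so it deletes. /ekuadipeibidaboaml/ → ekuadipeibidaboam.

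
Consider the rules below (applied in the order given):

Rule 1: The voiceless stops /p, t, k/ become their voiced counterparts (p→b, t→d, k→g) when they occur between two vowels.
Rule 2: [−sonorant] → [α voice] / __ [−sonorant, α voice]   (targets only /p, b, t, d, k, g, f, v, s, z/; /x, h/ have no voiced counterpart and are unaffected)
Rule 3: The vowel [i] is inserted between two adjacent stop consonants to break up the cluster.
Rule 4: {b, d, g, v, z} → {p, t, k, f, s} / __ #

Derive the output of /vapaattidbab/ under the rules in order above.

vabaatitidibap

Rule 1 (intervocalic voicing): /p/ is a voiceless stop between vowels /a/ and /a/, so it voices to [b]. /vapaattidbab/ → vabaattidbab.
Rule 2 (regressive voicing assimilation): no segment meets the environment; /vabaattidbab/ is unchanged.
Rule 3 (stop-cluster i-epenthesis): /t/ and /t/ form a stop–stop cluster, so [i] is inserted between them. /d/ and /b/ form a stop–stop cluster, so [i] is inserted between them. /vabaattidbab/ → vabaatitidibab.
Rule 4 (final devoicing): /b/ is a voiced obstruent in word-final position, so it devoices to [p]. /vabaatitidibab/ → vabaatitidibap.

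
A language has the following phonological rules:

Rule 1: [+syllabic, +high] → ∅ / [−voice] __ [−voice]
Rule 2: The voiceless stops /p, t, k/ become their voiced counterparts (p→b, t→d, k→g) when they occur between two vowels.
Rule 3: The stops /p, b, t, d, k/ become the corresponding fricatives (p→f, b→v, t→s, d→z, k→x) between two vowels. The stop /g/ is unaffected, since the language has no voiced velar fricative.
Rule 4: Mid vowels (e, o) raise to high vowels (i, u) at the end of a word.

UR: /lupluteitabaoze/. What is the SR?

Rule 1 (high vowel syncope): no segment meets the environment; /lupluteitabaoze/ is unchanged.
Rule 2 (intervocalic voicing): /t/ is a voiceless stop between vowels /u/ and /e/, so it voices to [d]. /t/ is a voiceless stop between vowels /i/ and /a/, so it voices to [d]. /lupluteitabaoze/ → lupludeidabaoze.
Rule 3 (intervocalic spirantization): /d/ is a stop between vowels /u/ and /e/, so it spirantizes to the fricative [z]. /d/ is a stop between vowels /i/ and /a/, so it spirantizes to the fricative [z]. /b/ is a stop between vowels /a/ and /a/, so it spirantizes to the fricative [v]. /lupludeidabaoze/ → lupluzeizavaoze.
Rule 4 (final vowel raising): /e/ is a mid vowel in word-final position, so it raises to [i]. /lupluzeizavaoze/ → lupluzeizavaozi.

lupluzeizavaozi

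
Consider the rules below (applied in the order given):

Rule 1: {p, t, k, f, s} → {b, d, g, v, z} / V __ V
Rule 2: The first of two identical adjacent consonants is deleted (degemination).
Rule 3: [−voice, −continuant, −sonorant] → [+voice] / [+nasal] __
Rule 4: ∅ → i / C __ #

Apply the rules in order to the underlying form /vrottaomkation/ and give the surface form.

Rule 1 (intervocalic voicing): /t/ is a voiceless obstruent between vowels /a/ and /i/, so it voices to [d]. /vrottaomkation/ → vrottaomkadion.
Rule 2 (degemination): /tt/ is a geminate; the first /t/ deletes. /vrottaomkadion/ → vrotaomkadion.
Rule 3 (post-nasal voicing): /k/ is a voiceless stop immediately after the nasal /m/, so it voices to [g]. /vrotaomkadion/ → vrotaomgadion.
Rule 4 (final i-epenthesis): the form ends in the consonant /n/, so [i] is inserted word-finally. /vrotaomgadion/ → vrotaomgadioni.

vrotaomgadioni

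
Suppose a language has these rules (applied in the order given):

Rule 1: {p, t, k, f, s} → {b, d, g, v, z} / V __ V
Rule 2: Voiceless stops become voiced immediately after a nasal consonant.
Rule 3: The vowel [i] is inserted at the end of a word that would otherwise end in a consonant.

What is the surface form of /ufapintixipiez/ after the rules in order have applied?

uvabindixibiezi

Rule 1 (intervocalic voicing): /f/ is a voiceless obstruent between vowels /u/ and /a/, so it voices to [v]. /p/ is a voiceless obstruent between vowels /a/ and /i/, so it voices to [b]. /p/ is a voiceless obstruent between vowels /i/ and /i/, so it voices to [b]. /ufapintixipiez/ → uvabintixibiez.
Rule 2 (post-nasal voicing): /t/ is a voiceless stop immediately after the nasal /n/, so it voices to [d]. /uvabintixibiez/ → uvabindixibiez.
Rule 3 (final i-epenthesis): the form ends in the consonant /z/, so [i] is inserted word-finally. /uvabindixibiez/ → uvabindixibiezi.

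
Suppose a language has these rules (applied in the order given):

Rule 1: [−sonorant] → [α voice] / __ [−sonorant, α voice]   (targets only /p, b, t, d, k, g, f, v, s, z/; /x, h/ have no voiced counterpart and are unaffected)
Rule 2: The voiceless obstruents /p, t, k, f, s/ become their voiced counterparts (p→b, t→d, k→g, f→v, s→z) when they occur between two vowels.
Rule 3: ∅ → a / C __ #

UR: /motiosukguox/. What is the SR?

Rule 1 (regressive voicing assimilation): /k/ precedes the voiced obstruent /g/, so it voices to [g] by assimilation. /motiosukguox/ → motiosugguox.
Rule 2 (intervocalic voicing): /t/ is a voiceless obstruent between vowels /o/ and /i/, so it voices to [d]. /s/ is a voiceless obstruent between vowels /o/ and /u/, so it voices to [z]. /motiosugguox/ → modiozugguox.
Rule 3 (final a-epenthesis): the form ends in the consonant /x/, so [a] is inserted word-finally. /modiozugguox/ → modiozugguoxa.

modiozugguoxa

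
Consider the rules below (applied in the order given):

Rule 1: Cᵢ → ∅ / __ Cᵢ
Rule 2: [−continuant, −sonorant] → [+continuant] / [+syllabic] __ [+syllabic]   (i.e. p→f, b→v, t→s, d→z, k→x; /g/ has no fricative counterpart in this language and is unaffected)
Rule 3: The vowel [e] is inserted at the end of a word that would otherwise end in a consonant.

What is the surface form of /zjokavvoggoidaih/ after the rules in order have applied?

Rule 1 (degemination): /vv/ is a geminate; the first /v/ deletes. /gg/ is a geminate; the first /g/ deletes. /zjokavvoggoidaih/ → zjokavogoidaih.
Rule 2 (intervocalic spirantization): /k/ is a stop between vowels /o/ and /a/, so it spirantizes to the fricative [x]. /d/ is a stop between vowels /i/ and /a/, so it spirantizes to the fricative [z]. /zjokavogoidaih/ → zjoxavogoizaih.
Rule 3 (final e-epenthesis): the form ends in the consonant /h/, so [e] is inserted word-finally. /zjoxavogoizaih/ → zjoxavogoizaihe.

zjoxavogoizaihe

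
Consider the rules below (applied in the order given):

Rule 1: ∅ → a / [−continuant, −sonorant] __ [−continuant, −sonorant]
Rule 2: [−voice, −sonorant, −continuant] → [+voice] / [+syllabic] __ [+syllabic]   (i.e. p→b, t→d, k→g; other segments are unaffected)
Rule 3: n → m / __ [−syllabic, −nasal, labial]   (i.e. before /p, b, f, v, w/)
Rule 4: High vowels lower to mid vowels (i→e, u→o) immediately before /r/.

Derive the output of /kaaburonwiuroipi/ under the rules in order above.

kaaboromwioroibi

Rule 1 (stop-cluster a-epenthesis): no segment meets the environment; /kaaburonwiuroipi/ is unchanged.
Rule 2 (intervocalic voicing): /p/ is a voiceless stop between vowels /i/ and /i/, so it voices to [b]. /kaaburonwiuroipi/ → kaaburonwiuroibi.
Rule 3 (nasal place assimilation): /n/ precedes the labial consonant /w/, so it assimilates in place to [m]. /kaaburonwiuroibi/ → kaaburomwiuroibi.
Rule 4 (pre-rhotic lowering): /u/ is a high vowel immediately before /r/, so it lowers to [o]. /u/ is a high vowel immediately before /r/, so it lowers to [o]. /kaaburomwiuroibi/ → kaaboromwioroibi.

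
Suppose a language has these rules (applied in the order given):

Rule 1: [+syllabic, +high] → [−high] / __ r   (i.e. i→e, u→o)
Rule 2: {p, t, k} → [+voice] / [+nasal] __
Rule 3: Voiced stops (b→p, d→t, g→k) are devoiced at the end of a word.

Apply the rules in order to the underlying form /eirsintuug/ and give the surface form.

eersinduuk

Rule 1 (pre-rhotic lowering): /i/ is a high vowel immediately before /r/, so it lowers to [e]. /eirsintuug/ → eersintuug.
Rule 2 (post-nasal voicing): /t/ is a voiceless stop immediately after the nasal /n/, so it voices to [d]. /eersintuug/ → eersinduug.
Rule 3 (final devoicing): /g/ is a voiced stop in word-final position, so it devoices to [k]. /eersinduug/ → eersinduuk.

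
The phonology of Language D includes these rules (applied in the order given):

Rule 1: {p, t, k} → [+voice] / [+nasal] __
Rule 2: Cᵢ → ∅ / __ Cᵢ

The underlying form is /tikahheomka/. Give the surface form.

tikaheomga

Rule 1 (post-nasal voicing): /k/ is a voiceless stop immediately after the nasal /m/, so it voices to [g]. /tikahheomka/ → tikahheomga.
Rule 2 (degemination): /hh/ is a geminate; the first /h/ deletes. /tikahheomga/ → tikaheomga.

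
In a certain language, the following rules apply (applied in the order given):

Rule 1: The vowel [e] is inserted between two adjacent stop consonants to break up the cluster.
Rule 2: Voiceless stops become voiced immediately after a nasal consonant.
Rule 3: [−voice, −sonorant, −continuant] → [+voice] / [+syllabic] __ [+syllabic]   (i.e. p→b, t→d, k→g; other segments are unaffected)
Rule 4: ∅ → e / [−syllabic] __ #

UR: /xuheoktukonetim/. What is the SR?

Rule 1 (stop-cluster e-epenthesis): /k/ and /t/ form a stop–stop cluster, so [e] is inserted between them. /xuheoktukonetim/ → xuheoketukonetim.
Rule 2 (post-nasal voicing): no segment meets the environment; /xuheoketukonetim/ is unchanged.
Rule 3 (intervocalic voicing): /k/ is a voiceless stop between vowels /o/ and /e/, so it voices to [g]. /t/ is a voiceless stop between vowels /e/ and /u/, so it voices to [d]. /k/ is a voiceless stop between vowels /u/ and /o/, so it voices to [g]. /t/ is a voiceless stop between vowels /e/ and /i/, so it voices to [d]. /xuheoketukonetim/ → xuheogedugonedim.
Rule 4 (final e-epenthesis): the form ends in the consonant /m/, so [e] is inserted word-finally. /xuheogedugonedim/ → xuheogedugonedime.

xuheogedugonedime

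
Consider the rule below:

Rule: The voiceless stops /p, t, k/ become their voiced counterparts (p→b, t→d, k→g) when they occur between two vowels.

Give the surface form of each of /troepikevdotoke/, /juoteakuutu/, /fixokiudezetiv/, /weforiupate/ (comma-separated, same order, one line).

troebigevdodoge, juodeaguudu, fixogiudezediv, weforiubade

/troepikevdotoke/: /p/ is a voiceless stop between vowels /e/ and /i/, so it voices to [b]. /k/ is a voiceless stop between vowels /i/ and /e/, so it voices to [g]. /t/ is a voiceless stop between vowels /o/ and /o/, so it voices to [d]. /k/ is a voiceless stop between vowels /o/ and /e/, so it voices to [g]. → [troebigevdodoge].
/juoteakuutu/: /t/ is a voiceless stop between vowels /o/ and /e/, so it voices to [d]. /k/ is a voiceless stop between vowels /a/ and /u/, so it voices to [g]. /t/ is a voiceless stop between vowels /u/ and /u/, so it voices to [d]. → [juodeaguudu].
/fixokiudezetiv/: /k/ is a voiceless stop between vowels /o/ and /i/, so it voices to [g]. /t/ is a voiceless stop between vowels /e/ and /i/, so it voices to [d]. → [fixogiudezediv].
/weforiupate/: /p/ is a voiceless stop between vowels /u/ and /a/, so it voices to [b]. /t/ is a voiceless stop between vowels /a/ and /e/, so it voices to [d]. → [weforiubade].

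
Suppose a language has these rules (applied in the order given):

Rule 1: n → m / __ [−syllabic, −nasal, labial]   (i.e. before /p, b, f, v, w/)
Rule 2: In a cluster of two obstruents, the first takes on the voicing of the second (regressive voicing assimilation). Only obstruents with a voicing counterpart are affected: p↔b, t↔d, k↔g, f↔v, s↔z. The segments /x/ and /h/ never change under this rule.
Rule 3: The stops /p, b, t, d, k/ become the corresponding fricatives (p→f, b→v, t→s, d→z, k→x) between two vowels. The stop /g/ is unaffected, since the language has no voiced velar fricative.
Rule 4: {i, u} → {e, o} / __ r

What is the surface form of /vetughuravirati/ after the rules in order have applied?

vesukhoraverasi

Rule 1 (nasal place assimilation): no segment meets the environment; /vetughuravirati/ is unchanged.
Rule 2 (regressive voicing assimilation): /g/ precedes the voiceless obstruent /h/, so it devoices to [k] by assimilation. /vetughuravirati/ → vetukhuravirati.
Rule 3 (intervocalic spirantization): /t/ is a stop between vowels /e/ and /u/, so it spirantizes to the fricative [s]. /t/ is a stop between vowels /a/ and /i/, so it spirantizes to the fricative [s]. /vetukhuravirati/ → vesukhuravirasi.
Rule 4 (pre-rhotic lowering): /u/ is a high vowel immediately before /r/, so it lowers to [o]. /i/ is a high vowel immediately before /r/, so it lowers to [e]. /vesukhuravirasi/ → vesukhoraverasi.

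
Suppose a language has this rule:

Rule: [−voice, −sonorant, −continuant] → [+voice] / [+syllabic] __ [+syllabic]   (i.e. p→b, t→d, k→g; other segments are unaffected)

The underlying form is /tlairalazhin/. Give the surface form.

No segment of /tlairalazhin/ meets the structural description of the rule, so the form surfaces unchanged.

tlairalazhin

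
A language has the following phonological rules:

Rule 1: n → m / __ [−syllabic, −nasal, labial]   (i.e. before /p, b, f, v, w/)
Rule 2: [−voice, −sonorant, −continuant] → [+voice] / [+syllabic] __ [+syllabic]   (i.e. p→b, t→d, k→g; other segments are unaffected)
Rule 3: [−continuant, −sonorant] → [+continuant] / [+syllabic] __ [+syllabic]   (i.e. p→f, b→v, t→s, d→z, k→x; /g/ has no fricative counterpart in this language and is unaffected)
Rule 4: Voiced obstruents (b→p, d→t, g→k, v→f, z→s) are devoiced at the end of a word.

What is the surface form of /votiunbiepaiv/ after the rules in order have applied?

Rule 1 (nasal place assimilation): /n/ precedes the labial consonant /b/, so it assimilates in place to [m]. /votiunbiepaiv/ → votiumbiepaiv.
Rule 2 (intervocalic voicing): /t/ is a voiceless stop between vowels /o/ and /i/, so it voices to [d]. /p/ is a voiceless stop between vowels /e/ and /a/, so it voices to [b]. /votiumbiepaiv/ → vodiumbiebaiv.
Rule 3 (intervocalic spirantization): /d/ is a stop between vowels /o/ and /i/, so it spirantizes to the fricative [z]. /b/ is a stop between vowels /e/ and /a/, so it spirantizes to the fricative [v]. /vodiumbiebaiv/ → voziumbievaiv.
Rule 4 (final devoicing): /v/ is a voiced obstruent in word-final position, so it devoices to [f]. /voziumbievaiv/ → voziumbievaif.

voziumbievaif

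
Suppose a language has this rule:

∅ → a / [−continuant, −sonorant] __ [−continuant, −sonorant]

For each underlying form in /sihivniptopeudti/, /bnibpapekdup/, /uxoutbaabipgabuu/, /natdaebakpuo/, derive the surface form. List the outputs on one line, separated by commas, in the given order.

sihivnipatopeudati, bnibapapekadup, uxoutabaabipagabuu, natadaebakapuo

/sihivniptopeudti/: /p/ and /t/ form a stop–stop cluster, so [a] is inserted between them. /d/ and /t/ form a stop–stop cluster, so [a] is inserted between them. → [sihivnipatopeudati].
/bnibpapekdup/: /b/ and /p/ form a stop–stop cluster, so [a] is inserted between them. /k/ and /d/ form a stop–stop cluster, so [a] is inserted between them. → [bnibapapekadup].
/uxoutbaabipgabuu/: /t/ and /b/ form a stop–stop cluster, so [a] is inserted between them. /p/ and /g/ form a stop–stop cluster, so [a] is inserted between them. → [uxoutabaabipagabuu].
/natdaebakpuo/: /t/ and /d/ form a stop–stop cluster, so [a] is inserted between them. /k/ and /p/ form a stop–stop cluster, so [a] is inserted between them. → [natadaebakapuo].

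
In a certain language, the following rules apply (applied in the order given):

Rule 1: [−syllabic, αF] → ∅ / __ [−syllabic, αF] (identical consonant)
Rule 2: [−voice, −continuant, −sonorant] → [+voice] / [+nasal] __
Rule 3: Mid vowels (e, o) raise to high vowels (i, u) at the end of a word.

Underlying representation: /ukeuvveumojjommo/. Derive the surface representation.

Rule 1 (degemination): /vv/ is a geminate; the first /v/ deletes. /jj/ is a geminate; the first /j/ deletes. /mm/ is a geminate; the first /m/ deletes. /ukeuvveumojjommo/ → ukeuveumojomo.
Rule 2 (post-nasal voicing): no segment meets the environment; /ukeuveumojomo/ is unchanged.
Rule 3 (final vowel raising): /o/ is a mid vowel in word-final position, so it raises to [u]. /ukeuveumojomo/ → ukeuveumojomu.

ukeuveumojomu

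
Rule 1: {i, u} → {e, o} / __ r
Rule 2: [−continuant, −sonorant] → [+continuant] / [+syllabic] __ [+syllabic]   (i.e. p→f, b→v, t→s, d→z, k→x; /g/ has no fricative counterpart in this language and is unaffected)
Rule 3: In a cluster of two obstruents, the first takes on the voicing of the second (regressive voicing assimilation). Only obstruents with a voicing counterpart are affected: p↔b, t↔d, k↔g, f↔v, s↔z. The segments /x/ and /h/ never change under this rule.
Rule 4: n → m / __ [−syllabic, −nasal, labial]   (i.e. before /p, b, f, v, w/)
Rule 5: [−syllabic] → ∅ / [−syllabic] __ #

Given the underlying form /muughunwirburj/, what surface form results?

Rule 1 (pre-rhotic lowering): /i/ is a high vowel immediately before /r/, so it lowers to [e]. /u/ is a high vowel immediately before /r/, so it lowers to [o]. /muughunwirburj/ → muughunwerborj.
Rule 2 (intervocalic spirantization): no segment meets the environment; /muughunwerborj/ is unchanged.
Rule 3 (regressive voicing assimilation): /g/ precedes the voiceless obstruent /h/, so it devoices to [k] by assimilation. /muughunwerborj/ → muukhunwerborj.
Rule 4 (nasal place assimilation): /n/ precedes the labial consonant /w/, so it assimilates in place to [m]. /muukhunwerborj/ → muukhumwerborj.
Rule 5 (final cluster simplification): /j/ is the second consonant of a word-final cluster /rj/, so it deletes. /muukhumwerborj/ → muukhumwerbor.

muukhumwerbor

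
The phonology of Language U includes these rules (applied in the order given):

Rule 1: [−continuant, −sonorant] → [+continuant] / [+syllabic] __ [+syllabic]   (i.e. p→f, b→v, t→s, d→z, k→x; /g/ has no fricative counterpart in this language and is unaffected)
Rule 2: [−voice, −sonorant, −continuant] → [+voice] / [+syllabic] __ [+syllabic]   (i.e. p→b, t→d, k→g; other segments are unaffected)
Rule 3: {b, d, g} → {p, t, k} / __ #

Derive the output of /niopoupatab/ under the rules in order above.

niofoufasap

Rule 1 (intervocalic spirantization): /p/ is a stop between vowels /o/ and /o/, so it spirantizes to the fricative [f]. /p/ is a stop between vowels /u/ and /a/, so it spirantizes to the fricative [f]. /t/ is a stop between vowels /a/ and /a/, so it spirantizes to the fricative [s]. /niopoupatab/ → niofoufasab.
Rule 2 (intervocalic voicing): no segment meets the environment; /niofoufasab/ is unchanged.
Rule 3 (final devoicing): /b/ is a voiced stop in word-final position, so it devoices to [p]. /niofoufasab/ → niofoufasap.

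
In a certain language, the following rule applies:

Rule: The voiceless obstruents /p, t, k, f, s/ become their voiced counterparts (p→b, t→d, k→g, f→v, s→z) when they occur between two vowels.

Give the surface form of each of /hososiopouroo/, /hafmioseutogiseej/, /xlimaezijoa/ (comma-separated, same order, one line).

/hososiopouroo/: /s/ is a voiceless obstruent between vowels /o/ and /o/, so it voices to [z]. /s/ is a voiceless obstruent between vowels /o/ and /i/, so it voices to [z]. /p/ is a voiceless obstruent between vowels /o/ and /o/, so it voices to [b]. → [hozoziobouroo].
/hafmioseutogiseej/: /s/ is a voiceless obstruent between vowels /o/ and /e/, so it voices to [z]. /t/ is a voiceless obstruent between vowels /u/ and /o/, so it voices to [d]. /s/ is a voiceless obstruent between vowels /i/ and /e/, so it voices to [z]. → [hafmiozeudogizeej].
/xlimaezijoa/: the rule's environment is not met; surfaces unchanged as [xlimaezijoa].

hozoziobouroo, hafmiozeudogizeej, xlimaezijoa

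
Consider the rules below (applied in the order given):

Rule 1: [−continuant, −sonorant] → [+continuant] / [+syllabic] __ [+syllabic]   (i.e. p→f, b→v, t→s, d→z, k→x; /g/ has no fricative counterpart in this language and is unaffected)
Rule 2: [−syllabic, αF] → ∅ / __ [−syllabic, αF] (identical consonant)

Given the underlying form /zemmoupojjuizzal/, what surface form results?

Rule 1 (intervocalic spirantization): /p/ is a stop between vowels /u/ and /o/, so it spirantizes to the fricative [f]. /zemmoupojjuizzal/ → zemmoufojjuizzal.
Rule 2 (degemination): /mm/ is a geminate; the first /m/ deletes. /jj/ is a geminate; the first /j/ deletes. /zz/ is a geminate; the first /z/ deletes. /zemmoufojjuizzal/ → zemoufojuizal.

zemoufojuizal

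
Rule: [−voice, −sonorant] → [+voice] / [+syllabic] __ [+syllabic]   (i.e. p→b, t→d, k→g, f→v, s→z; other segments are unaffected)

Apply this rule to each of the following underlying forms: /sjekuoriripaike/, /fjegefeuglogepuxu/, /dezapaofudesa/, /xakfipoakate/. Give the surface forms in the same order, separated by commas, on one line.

sjeguoriribaige, fjegeveuglogebuxu, dezabaovudeza, xakfiboagade

/sjekuoriripaike/: /k/ is a voiceless obstruent between vowels /e/ and /u/, so it voices to [g]. /p/ is a voiceless obstruent between vowels /i/ and /a/, so it voices to [b]. /k/ is a voiceless obstruent between vowels /i/ and /e/, so it voices to [g]. → [sjeguoriribaige].
/fjegefeuglogepuxu/: /f/ is a voiceless obstruent between vowels /e/ and /e/, so it voices to [v]. /p/ is a voiceless obstruent between vowels /e/ and /u/, so it voices to [b]. → [fjegeveuglogebuxu].
/dezapaofudesa/: /p/ is a voiceless obstruent between vowels /a/ and /a/, so it voices to [b]. /f/ is a voiceless obstruent between vowels /o/ and /u/, so it voices to [v]. /s/ is a voiceless obstruent between vowels /e/ and /a/, so it voices to [z]. → [dezabaovudeza].
/xakfipoakate/: /p/ is a voiceless obstruent between vowels /i/ and /o/, so it voices to [b]. /k/ is a voiceless obstruent between vowels /a/ and /a/, so it voices to [g]. /t/ is a voiceless obstruent between vowels /a/ and /e/, so it voices to [d]. → [xakfiboagade].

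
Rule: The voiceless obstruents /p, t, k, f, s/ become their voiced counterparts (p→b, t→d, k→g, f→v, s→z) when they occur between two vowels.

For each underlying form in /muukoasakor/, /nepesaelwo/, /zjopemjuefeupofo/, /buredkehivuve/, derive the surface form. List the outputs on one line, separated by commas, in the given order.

muugoazagor, nebezaelwo, zjobemjueveubovo, buredkehivuve

/muukoasakor/: /k/ is a voiceless obstruent between vowels /u/ and /o/, so it voices to [g]. /s/ is a voiceless obstruent between vowels /a/ and /a/, so it voices to [z]. /k/ is a voiceless obstruent between vowels /a/ and /o/, so it voices to [g]. → [muugoazagor].
/nepesaelwo/: /p/ is a voiceless obstruent between vowels /e/ and /e/, so it voices to [b]. /s/ is a voiceless obstruent between vowels /e/ and /a/, so it voices to [z]. → [nebezaelwo].
/zjopemjuefeupofo/: /p/ is a voiceless obstruent between vowels /o/ and /e/, so it voices to [b]. /f/ is a voiceless obstruent between vowels /e/ and /e/, so it voices to [v]. /p/ is a voiceless obstruent between vowels /u/ and /o/, so it voices to [b]. /f/ is a voiceless obstruent between vowels /o/ and /o/, so it voices to [v]. → [zjobemjueveubovo].
/buredkehivuve/: the rule's environment is not met; surfaces unchanged as [buredkehivuve].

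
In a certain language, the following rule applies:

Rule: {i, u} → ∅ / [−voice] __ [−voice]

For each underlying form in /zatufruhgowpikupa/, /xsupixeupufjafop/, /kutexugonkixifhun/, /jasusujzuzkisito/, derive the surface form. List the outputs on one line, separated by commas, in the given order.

zatfruhgowpkpa, xspxeupfjafop, ktexugonkxfhun, jassujzuzksto

/zatufruhgowpikupa/: /u/ is a high vowel flanked by voiceless consonants /t/ and /f/, so it deletes. /i/ is a high vowel flanked by voiceless consonants /p/ and /k/, so it deletes. /u/ is a high vowel flanked by voiceless consonants /k/ and /p/, so it deletes. → [zatfruhgowpkpa].
/xsupixeupufjafop/: /u/ is a high vowel flanked by voiceless consonants /s/ and /p/, so it deletes. /i/ is a high vowel flanked by voiceless consonants /p/ and /x/, so it deletes. /u/ is a high vowel flanked by voiceless consonants /p/ and /f/, so it deletes. → [xspxeupfjafop].
/kutexugonkixifhun/: /u/ is a high vowel flanked by voiceless consonants /k/ and /t/, so it deletes. /i/ is a high vowel flanked by voiceless consonants /k/ and /x/, so it deletes. /i/ is a high vowel flanked by voiceless consonants /x/ and /f/, so it deletes. → [ktexugonkxfhun].
/jasusujzuzkisito/: /u/ is a high vowel flanked by voiceless consonants /s/ and /s/, so it deletes. /i/ is a high vowel flanked by voiceless consonants /k/ and /s/, so it deletes. /i/ is a high vowel flanked by voiceless consonants /s/ and /t/, so it deletes. → [jassujzuzksto].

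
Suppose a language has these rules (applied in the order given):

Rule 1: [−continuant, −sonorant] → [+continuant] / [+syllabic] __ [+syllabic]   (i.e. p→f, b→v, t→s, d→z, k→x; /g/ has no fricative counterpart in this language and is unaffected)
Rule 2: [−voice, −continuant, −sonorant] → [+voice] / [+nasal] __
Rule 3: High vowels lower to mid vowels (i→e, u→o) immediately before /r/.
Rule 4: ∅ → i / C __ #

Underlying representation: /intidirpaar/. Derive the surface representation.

Rule 1 (intervocalic spirantization): /d/ is a stop between vowels /i/ and /i/, so it spirantizes to the fricative [z]. /intidirpaar/ → intizirpaar.
Rule 2 (post-nasal voicing): /t/ is a voiceless stop immediately after the nasal /n/, so it voices to [d]. /intizirpaar/ → indizirpaar.
Rule 3 (pre-rhotic lowering): /i/ is a high vowel immediately before /r/, so it lowers to [e]. /indizirpaar/ → indizerpaar.
Rule 4 (final i-epenthesis): the form ends in the consonant /r/, so [i] is inserted word-finally. /indizerpaar/ → indizerpaari.

indizerpaari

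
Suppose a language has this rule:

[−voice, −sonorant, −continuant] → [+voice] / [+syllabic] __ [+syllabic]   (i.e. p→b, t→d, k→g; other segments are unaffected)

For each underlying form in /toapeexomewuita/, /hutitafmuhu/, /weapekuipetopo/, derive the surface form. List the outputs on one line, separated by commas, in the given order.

toabeexomewuida, hudidafmuhu, weabeguibedobo

/toapeexomewuita/: /p/ is a voiceless stop between vowels /a/ and /e/, so it voices to [b]. /t/ is a voiceless stop between vowels /i/ and /a/, so it voices to [d]. → [toabeexomewuida].
/hutitafmuhu/: /t/ is a voiceless stop between vowels /u/ and /i/, so it voices to [d]. /t/ is a voiceless stop between vowels /i/ and /a/, so it voices to [d]. → [hudidafmuhu].
/weapekuipetopo/: /p/ is a voiceless stop between vowels /a/ and /e/, so it voices to [b]. /k/ is a voiceless stop between vowels /e/ and /u/, so it voices to [g]. /p/ is a voiceless stop between vowels /i/ and /e/, so it voices to [b]. /t/ is a voiceless stop between vowels /e/ and /o/, so it voices to [d]. /p/ is a voiceless stop between vowels /o/ and /o/, so it voices to [b]. → [weabeguibedobo].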